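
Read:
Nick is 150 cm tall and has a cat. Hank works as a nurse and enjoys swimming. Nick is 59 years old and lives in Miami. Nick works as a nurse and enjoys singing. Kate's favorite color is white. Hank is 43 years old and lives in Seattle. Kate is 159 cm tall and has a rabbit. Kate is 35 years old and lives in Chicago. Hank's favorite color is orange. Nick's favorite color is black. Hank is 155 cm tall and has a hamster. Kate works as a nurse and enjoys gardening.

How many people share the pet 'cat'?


Count: 1

1


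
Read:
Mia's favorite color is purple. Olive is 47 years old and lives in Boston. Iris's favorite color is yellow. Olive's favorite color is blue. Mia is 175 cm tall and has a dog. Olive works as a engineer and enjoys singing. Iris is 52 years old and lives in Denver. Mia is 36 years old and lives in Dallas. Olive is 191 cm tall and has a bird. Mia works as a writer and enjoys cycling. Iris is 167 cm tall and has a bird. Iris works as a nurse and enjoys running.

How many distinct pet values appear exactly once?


Unique pet values: 1

1


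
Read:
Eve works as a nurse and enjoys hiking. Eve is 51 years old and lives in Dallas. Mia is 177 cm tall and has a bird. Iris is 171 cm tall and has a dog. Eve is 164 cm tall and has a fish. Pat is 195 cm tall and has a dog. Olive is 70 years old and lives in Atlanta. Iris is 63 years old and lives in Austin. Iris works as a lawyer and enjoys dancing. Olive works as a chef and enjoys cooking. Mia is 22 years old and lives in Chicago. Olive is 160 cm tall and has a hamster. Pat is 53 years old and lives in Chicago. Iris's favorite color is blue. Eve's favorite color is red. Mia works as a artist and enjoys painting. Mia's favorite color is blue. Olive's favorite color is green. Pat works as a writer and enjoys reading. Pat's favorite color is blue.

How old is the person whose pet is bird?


Person with pet=bird is Mia, age 22

22


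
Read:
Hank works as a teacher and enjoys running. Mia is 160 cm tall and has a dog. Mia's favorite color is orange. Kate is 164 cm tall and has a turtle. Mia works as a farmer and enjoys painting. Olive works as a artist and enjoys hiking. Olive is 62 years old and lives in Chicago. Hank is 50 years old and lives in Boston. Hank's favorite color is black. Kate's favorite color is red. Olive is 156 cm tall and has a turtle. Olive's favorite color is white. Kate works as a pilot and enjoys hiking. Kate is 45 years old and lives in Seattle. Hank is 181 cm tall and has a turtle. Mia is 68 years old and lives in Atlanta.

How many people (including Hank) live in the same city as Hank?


Hank lives in Boston. Count = 1

1


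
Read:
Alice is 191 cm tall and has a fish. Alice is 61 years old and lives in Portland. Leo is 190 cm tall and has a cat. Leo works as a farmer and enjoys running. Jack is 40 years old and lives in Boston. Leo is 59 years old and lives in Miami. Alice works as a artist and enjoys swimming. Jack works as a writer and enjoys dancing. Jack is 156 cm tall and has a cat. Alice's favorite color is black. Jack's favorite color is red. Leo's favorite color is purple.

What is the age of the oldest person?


Oldest: Alice at 61

61


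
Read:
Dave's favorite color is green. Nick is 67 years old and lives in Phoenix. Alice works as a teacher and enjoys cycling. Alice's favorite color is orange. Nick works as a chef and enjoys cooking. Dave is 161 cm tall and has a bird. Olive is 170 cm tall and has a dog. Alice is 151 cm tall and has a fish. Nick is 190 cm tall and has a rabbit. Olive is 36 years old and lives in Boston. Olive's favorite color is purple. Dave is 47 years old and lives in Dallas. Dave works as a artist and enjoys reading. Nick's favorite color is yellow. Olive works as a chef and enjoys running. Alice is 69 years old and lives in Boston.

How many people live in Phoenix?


Count in Phoenix: 1

1


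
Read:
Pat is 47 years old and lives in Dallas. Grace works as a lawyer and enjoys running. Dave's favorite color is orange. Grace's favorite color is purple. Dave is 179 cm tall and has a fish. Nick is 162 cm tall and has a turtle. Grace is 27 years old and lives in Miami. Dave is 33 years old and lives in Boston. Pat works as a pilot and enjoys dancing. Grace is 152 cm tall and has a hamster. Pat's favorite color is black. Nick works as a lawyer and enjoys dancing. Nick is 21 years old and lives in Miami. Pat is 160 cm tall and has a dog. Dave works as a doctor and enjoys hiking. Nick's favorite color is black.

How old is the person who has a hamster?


Person with hamster is Grace, age 27

27


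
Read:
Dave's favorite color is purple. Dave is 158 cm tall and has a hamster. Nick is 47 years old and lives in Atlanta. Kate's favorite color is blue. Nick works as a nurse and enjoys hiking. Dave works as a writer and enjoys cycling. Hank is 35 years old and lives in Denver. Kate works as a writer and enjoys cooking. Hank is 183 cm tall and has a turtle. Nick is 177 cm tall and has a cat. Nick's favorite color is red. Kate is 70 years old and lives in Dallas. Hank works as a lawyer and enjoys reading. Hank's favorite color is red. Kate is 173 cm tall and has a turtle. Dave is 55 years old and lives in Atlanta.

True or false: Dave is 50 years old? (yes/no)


Dave is actually 55. no

no


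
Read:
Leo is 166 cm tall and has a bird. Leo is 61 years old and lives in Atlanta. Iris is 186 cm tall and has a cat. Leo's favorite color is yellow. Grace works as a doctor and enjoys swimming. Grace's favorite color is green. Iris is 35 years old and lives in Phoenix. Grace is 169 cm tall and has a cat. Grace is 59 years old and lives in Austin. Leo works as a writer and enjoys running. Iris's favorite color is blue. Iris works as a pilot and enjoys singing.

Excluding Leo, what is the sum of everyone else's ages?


Sum (excluding Leo): 94

94


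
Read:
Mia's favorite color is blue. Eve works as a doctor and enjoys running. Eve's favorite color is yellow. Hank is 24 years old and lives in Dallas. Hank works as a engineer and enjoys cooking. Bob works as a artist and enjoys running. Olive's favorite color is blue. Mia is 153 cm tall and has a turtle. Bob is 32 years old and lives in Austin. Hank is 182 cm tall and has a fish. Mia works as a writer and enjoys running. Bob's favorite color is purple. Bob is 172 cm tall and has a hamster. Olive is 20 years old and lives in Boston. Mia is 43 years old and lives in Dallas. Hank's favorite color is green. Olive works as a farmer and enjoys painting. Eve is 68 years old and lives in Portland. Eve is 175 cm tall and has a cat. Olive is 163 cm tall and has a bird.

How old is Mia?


Mia is 43 years old

43


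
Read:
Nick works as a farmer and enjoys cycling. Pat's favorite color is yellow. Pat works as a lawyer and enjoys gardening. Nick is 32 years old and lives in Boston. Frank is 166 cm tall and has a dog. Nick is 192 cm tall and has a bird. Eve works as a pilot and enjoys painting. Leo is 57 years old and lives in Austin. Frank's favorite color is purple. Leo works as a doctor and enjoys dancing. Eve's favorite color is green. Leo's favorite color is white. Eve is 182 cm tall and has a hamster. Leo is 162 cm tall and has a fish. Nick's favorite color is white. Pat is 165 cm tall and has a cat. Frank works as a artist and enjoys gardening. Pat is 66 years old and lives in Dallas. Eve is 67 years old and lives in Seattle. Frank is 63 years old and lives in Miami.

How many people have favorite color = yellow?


Count: 1

1


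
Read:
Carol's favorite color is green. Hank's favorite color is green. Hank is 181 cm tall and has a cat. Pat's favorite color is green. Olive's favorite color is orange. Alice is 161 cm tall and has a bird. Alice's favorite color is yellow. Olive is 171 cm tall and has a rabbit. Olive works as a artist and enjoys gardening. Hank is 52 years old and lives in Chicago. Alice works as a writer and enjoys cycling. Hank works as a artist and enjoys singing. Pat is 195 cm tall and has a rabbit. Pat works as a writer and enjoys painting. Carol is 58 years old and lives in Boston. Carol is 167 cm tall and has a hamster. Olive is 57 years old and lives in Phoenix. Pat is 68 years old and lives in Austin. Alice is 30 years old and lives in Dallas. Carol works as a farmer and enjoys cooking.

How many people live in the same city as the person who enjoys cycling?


Person with hobby cycling is Alice, city Dallas. Count = 1

1


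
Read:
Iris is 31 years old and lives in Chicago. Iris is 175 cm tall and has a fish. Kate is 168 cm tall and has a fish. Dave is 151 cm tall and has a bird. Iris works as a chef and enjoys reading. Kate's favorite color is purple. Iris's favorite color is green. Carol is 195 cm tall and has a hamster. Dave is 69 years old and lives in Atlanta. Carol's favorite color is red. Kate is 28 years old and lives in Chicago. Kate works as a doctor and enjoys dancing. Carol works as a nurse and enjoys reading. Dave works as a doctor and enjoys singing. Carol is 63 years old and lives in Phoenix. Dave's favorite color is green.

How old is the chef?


The chef is Iris, age 31

31


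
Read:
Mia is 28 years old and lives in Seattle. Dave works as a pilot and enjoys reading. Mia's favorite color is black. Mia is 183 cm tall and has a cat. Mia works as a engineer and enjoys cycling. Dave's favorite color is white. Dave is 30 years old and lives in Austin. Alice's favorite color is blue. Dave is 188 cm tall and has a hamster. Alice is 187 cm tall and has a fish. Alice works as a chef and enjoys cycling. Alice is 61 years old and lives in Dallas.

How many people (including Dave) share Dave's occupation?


Dave is a pilot. Count = 1

1


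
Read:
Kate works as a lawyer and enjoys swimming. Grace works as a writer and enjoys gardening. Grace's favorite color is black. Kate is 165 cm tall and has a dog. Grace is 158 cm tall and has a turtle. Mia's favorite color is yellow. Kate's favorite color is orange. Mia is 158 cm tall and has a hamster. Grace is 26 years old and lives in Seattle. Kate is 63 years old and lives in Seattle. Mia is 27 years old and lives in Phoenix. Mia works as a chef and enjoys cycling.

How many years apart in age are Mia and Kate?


27 vs 63, diff = 36

36


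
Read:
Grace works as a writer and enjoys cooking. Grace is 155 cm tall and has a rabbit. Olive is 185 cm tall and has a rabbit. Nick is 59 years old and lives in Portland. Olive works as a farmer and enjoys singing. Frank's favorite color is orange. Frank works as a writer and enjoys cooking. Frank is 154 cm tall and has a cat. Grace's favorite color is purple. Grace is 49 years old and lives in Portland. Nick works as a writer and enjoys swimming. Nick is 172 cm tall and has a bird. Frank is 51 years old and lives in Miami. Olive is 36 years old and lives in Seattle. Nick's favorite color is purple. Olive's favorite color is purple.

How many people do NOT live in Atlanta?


Not in Atlanta: 4

4


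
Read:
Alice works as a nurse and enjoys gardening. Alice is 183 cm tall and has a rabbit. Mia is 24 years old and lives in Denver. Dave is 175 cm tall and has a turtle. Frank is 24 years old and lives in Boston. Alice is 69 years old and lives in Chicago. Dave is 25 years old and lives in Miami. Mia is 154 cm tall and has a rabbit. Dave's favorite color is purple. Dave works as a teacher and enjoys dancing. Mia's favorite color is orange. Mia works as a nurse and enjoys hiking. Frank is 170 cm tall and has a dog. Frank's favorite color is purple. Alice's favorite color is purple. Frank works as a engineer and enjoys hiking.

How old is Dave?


Dave is 25 years old

25


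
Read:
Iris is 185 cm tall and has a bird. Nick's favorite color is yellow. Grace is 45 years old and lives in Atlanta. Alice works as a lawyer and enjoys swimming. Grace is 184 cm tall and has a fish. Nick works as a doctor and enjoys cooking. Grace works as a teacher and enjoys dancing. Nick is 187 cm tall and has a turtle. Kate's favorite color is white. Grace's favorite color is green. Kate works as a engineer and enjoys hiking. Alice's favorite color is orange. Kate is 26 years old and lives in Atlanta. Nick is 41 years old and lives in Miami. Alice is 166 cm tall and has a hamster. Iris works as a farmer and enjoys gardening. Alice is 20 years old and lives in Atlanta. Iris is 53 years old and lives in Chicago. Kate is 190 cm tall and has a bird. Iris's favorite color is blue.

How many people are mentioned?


People: Kate, Iris, Nick, Alice, Grace. Count = 5

5


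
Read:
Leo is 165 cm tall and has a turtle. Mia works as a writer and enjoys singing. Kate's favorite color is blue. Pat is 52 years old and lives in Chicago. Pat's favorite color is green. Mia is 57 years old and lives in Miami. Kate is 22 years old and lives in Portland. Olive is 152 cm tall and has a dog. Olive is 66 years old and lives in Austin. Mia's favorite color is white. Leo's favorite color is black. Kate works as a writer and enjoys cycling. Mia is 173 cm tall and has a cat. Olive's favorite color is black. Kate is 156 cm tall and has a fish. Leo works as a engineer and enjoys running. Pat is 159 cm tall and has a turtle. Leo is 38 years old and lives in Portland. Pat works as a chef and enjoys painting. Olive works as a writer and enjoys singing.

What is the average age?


Sum=235, n=5, avg=47

47


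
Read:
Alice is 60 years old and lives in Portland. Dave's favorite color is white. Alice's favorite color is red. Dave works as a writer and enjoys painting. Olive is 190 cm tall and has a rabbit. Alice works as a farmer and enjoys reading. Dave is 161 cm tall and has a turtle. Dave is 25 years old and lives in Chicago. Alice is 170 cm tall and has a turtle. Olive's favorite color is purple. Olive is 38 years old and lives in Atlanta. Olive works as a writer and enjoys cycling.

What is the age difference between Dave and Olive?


|25 - 38| = 13

13


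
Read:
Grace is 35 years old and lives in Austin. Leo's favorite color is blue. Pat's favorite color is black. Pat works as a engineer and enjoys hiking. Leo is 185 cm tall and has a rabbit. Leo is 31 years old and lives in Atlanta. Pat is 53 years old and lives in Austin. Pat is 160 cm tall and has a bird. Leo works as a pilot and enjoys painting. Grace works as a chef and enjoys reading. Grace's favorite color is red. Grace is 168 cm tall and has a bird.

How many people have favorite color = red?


Count: 1

1


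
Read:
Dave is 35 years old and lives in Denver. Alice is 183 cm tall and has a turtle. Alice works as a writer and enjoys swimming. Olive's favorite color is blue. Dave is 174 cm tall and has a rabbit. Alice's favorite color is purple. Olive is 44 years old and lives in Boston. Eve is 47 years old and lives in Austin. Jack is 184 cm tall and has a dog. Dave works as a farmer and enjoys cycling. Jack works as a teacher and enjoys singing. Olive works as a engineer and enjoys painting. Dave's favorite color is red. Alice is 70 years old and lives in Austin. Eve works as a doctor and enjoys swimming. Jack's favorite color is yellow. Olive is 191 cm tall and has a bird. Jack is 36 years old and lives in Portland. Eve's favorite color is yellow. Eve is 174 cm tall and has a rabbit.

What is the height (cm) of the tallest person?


Tallest: Olive at 191 cm

191


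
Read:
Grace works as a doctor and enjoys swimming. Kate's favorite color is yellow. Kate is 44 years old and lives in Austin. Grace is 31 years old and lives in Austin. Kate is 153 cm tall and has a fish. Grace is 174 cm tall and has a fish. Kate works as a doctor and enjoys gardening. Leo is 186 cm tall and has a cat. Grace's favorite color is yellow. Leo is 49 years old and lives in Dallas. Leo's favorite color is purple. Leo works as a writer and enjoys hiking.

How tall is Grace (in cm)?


Grace is 174 cm tall

174


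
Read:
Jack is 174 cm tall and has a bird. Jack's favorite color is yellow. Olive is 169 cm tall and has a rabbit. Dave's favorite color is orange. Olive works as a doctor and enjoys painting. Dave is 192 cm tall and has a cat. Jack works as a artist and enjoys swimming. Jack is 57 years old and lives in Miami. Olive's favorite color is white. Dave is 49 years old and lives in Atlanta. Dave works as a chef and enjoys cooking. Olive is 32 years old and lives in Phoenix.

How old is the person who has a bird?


Person with bird is Jack, age 57

57


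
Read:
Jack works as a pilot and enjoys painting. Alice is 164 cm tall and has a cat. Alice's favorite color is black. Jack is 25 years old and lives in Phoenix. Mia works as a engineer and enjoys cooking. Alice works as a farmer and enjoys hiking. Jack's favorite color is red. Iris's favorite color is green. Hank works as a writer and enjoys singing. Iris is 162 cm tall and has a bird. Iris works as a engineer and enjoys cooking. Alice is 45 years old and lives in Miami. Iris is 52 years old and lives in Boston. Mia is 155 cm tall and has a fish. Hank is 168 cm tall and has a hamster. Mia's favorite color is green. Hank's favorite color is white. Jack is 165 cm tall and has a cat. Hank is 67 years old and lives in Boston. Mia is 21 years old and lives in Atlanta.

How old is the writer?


The writer is Hank, age 67

67


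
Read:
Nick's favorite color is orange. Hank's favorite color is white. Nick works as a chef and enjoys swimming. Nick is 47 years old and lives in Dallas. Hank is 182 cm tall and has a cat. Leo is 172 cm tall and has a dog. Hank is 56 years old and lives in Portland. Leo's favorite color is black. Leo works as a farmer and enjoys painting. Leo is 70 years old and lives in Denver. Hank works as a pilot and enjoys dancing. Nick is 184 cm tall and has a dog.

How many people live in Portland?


Count in Portland: 1

1


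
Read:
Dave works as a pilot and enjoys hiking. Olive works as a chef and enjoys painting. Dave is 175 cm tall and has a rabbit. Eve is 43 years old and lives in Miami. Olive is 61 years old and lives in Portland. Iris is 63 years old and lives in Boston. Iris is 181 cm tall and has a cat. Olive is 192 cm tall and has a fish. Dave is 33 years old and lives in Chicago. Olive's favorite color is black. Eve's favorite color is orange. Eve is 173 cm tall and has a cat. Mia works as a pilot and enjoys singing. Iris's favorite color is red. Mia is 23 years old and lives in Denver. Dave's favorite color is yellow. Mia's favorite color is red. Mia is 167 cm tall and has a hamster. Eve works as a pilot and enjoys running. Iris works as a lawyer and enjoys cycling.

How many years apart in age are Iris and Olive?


63 vs 61, diff = 2

2


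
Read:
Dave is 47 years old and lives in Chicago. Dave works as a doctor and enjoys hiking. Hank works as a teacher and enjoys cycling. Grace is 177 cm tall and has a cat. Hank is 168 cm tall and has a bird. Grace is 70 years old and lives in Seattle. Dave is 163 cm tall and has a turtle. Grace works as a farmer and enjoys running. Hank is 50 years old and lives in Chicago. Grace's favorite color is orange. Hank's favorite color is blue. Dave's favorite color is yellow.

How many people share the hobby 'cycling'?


Count: 1

1


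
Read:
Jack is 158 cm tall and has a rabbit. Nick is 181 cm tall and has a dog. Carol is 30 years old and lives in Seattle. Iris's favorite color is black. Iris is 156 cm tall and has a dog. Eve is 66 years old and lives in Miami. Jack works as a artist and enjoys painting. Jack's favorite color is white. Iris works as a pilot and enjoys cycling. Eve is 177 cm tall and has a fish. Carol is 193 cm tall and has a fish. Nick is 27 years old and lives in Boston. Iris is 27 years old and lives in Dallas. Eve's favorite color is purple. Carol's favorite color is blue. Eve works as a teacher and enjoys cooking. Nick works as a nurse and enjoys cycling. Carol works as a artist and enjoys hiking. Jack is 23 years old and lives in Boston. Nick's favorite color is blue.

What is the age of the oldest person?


Oldest: Eve at 66

66


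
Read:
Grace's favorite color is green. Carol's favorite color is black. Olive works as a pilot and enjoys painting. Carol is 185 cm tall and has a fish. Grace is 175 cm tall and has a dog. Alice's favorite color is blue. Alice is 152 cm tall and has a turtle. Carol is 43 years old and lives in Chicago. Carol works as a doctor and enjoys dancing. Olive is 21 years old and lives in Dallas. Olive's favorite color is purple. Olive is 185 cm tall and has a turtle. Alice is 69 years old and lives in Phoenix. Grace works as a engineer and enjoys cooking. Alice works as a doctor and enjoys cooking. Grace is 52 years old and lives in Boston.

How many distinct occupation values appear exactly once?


Unique occupation values: 2

2


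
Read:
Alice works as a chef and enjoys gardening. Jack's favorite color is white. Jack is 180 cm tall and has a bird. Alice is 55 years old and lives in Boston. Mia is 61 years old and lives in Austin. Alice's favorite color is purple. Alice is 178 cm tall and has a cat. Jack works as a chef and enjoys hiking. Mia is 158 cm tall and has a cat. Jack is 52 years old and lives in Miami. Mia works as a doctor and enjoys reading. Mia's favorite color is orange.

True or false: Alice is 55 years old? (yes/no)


Alice is actually 55. yes

yes


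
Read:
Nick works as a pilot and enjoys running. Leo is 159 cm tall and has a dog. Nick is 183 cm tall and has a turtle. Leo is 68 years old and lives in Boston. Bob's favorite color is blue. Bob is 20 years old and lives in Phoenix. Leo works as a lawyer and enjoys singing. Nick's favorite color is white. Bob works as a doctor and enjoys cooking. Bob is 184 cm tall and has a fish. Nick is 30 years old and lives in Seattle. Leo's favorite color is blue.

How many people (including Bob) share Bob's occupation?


Bob is a doctor. Count = 1

1


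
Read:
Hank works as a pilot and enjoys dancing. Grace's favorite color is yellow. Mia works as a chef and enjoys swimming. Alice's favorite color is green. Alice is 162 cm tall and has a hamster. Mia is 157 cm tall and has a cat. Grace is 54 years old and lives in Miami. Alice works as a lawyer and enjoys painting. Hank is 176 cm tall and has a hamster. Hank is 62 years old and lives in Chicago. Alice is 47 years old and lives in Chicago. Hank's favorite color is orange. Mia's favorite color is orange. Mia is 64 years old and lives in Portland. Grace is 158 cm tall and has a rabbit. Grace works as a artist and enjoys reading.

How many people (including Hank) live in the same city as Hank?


Hank lives in Chicago. Count = 2

2


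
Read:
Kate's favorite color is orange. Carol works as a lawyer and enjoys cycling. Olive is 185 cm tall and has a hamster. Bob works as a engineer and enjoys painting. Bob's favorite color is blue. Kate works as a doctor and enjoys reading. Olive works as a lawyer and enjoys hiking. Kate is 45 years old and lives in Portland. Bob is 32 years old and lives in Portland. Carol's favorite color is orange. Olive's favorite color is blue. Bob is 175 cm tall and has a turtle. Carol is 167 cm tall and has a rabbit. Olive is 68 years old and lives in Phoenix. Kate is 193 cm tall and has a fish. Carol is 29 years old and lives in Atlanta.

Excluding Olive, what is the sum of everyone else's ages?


Sum (excluding Olive): 106

106


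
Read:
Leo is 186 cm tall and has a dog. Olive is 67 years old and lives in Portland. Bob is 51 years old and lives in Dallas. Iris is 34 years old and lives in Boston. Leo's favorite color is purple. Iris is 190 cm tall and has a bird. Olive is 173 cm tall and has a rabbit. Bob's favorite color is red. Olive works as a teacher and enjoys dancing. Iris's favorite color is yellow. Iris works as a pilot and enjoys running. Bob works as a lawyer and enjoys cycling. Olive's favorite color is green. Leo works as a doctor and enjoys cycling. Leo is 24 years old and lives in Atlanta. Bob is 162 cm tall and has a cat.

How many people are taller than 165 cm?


Taller than 165: 3

3


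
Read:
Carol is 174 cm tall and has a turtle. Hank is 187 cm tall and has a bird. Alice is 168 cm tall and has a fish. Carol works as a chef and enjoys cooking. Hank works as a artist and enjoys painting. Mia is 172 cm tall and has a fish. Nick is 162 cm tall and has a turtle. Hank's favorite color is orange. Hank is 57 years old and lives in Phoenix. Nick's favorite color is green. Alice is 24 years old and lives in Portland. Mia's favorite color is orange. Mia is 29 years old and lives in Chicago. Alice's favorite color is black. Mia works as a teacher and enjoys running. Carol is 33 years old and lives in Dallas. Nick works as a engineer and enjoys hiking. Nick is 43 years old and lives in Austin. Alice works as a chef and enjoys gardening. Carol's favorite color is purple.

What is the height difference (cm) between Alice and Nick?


|168 - 162| = 6

6


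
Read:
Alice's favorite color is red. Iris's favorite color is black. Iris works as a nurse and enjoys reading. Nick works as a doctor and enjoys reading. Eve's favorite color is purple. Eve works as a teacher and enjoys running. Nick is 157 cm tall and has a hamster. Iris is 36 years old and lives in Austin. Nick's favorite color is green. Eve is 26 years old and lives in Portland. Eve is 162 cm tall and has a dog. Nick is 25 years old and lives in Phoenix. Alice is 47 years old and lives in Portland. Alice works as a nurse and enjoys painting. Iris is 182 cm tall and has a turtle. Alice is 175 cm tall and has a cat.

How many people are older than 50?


Filter: 0

0


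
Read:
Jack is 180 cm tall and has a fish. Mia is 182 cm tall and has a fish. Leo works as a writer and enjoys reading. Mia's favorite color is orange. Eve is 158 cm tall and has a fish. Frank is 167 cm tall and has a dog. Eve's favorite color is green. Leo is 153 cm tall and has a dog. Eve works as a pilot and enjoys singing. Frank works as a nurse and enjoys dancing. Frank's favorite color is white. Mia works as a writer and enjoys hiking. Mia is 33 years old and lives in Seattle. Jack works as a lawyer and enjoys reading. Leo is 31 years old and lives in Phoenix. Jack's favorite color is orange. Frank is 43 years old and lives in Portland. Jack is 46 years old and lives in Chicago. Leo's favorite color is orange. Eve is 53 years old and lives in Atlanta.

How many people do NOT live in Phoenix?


Not in Phoenix: 4

4


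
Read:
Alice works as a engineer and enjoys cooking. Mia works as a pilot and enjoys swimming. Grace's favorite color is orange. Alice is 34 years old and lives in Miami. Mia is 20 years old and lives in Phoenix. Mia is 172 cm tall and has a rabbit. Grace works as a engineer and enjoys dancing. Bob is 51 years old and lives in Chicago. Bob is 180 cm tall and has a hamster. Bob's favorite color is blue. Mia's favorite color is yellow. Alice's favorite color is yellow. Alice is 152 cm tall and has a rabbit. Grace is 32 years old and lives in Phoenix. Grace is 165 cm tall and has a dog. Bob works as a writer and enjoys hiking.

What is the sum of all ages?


34+20+32+51 = 137

137


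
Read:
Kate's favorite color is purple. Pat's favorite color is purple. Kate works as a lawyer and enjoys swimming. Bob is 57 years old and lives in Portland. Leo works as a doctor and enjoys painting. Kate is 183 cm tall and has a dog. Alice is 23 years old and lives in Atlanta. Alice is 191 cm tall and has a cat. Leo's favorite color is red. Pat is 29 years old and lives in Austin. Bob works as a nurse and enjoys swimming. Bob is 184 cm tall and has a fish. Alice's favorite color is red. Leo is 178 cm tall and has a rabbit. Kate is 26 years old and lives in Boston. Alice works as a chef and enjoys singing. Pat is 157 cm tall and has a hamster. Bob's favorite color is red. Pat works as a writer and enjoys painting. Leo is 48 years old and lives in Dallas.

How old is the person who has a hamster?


Person with hamster is Pat, age 29

29


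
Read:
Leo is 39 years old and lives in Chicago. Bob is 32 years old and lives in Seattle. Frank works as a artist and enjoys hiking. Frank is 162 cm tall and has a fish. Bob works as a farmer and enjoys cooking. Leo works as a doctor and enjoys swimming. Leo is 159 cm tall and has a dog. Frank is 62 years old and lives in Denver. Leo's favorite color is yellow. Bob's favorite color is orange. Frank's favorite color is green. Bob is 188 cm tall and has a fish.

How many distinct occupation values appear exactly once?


Unique occupation values: 3

3


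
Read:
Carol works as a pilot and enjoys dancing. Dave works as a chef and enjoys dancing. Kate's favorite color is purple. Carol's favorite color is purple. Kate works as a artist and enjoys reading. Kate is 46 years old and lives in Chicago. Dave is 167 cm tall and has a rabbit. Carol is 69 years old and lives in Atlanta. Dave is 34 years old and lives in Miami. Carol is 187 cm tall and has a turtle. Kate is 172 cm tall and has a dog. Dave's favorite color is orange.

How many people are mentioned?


People: Carol, Dave, Kate. Count = 3

3


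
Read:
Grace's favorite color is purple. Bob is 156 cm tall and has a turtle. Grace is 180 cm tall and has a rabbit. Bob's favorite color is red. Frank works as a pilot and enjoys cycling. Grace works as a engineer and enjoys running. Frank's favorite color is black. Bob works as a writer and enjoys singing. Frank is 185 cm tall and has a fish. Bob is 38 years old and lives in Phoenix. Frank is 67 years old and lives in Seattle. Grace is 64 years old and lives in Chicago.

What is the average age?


Sum=169, n=3, avg=56.33

56.33


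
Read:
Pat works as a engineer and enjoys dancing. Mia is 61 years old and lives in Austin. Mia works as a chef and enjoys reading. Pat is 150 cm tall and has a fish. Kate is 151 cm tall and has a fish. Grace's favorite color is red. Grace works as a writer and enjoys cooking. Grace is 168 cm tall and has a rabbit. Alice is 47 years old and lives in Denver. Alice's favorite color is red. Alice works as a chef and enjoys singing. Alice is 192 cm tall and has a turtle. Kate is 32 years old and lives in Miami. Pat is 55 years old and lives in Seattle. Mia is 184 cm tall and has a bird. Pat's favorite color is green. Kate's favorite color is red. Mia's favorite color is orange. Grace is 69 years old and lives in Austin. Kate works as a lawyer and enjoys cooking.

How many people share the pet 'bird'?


Count: 1

1


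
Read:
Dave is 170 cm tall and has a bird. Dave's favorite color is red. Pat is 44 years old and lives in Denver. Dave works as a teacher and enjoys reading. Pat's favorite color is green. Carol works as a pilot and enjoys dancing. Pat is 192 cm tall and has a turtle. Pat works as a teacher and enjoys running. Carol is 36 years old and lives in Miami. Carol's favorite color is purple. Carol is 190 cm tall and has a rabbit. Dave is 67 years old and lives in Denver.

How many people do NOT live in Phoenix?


Not in Phoenix: 3

3


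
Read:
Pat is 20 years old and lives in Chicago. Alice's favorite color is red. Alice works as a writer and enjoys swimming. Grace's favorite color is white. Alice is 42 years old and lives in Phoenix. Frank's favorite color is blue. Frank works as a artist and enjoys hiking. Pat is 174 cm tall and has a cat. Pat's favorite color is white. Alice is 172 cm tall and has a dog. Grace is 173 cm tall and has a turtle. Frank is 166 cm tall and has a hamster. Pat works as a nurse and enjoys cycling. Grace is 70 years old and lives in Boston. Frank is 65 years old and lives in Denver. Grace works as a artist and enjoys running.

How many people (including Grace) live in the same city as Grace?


Grace lives in Boston. Count = 1

1


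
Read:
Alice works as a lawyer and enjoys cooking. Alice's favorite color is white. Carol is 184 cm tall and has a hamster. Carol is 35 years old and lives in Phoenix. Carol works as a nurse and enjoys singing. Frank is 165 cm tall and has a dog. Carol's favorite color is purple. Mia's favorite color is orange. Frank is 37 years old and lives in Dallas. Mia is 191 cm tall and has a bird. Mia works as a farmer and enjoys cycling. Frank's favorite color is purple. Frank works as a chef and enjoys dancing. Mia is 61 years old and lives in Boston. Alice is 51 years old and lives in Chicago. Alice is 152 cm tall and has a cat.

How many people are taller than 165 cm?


Taller than 165: 2

2


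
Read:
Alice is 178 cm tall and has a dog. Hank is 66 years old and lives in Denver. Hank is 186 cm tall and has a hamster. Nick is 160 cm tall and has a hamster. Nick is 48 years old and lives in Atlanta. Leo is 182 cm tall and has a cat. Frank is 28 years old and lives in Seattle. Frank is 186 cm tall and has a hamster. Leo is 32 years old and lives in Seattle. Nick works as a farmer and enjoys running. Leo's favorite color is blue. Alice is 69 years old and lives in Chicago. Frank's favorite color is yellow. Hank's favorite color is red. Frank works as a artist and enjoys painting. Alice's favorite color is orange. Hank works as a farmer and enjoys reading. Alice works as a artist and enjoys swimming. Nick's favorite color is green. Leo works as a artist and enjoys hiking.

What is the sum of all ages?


66+28+48+69+32 = 243

243


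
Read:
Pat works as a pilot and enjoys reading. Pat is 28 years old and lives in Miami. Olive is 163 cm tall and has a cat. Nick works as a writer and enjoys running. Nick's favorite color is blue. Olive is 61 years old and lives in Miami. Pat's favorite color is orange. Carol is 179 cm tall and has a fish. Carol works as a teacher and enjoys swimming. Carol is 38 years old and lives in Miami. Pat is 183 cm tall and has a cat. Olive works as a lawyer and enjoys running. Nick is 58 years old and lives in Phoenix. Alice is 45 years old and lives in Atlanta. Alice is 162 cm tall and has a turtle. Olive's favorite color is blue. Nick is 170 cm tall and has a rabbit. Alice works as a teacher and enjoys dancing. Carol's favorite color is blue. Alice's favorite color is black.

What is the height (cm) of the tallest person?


Tallest: Pat at 183 cm

183


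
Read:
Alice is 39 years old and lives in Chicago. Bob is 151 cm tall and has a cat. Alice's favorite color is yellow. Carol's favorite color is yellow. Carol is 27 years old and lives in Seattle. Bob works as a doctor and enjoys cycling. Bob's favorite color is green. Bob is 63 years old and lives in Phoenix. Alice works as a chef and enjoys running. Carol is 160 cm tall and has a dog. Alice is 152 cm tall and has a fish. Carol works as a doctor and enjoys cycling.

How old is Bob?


Bob is 63 years old

63


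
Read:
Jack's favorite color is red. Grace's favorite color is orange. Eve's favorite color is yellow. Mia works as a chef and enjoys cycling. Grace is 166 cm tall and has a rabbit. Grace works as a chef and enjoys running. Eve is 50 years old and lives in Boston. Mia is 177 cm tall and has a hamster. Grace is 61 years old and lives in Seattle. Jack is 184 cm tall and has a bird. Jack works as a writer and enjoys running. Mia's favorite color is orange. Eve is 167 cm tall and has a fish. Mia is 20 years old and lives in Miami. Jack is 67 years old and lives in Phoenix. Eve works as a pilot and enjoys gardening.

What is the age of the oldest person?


Oldest: Jack at 67

67


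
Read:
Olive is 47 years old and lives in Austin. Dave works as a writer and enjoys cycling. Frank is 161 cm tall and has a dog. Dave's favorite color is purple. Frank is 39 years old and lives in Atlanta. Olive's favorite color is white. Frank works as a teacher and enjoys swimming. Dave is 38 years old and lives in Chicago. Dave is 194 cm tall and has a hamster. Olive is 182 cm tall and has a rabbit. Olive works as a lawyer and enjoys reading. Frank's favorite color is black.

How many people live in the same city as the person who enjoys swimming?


Person with hobby swimming is Frank, city Atlanta. Count = 1

1


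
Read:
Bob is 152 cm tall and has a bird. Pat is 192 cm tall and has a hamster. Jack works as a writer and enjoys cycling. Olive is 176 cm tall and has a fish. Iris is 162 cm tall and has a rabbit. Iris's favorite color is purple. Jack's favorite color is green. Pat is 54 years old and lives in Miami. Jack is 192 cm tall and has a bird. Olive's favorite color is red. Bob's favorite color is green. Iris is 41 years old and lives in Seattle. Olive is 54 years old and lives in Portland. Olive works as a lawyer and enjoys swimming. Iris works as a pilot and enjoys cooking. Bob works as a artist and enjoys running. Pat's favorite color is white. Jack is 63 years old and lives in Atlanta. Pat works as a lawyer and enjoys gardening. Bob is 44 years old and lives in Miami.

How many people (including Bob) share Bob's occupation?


Bob is a artist. Count = 1

1


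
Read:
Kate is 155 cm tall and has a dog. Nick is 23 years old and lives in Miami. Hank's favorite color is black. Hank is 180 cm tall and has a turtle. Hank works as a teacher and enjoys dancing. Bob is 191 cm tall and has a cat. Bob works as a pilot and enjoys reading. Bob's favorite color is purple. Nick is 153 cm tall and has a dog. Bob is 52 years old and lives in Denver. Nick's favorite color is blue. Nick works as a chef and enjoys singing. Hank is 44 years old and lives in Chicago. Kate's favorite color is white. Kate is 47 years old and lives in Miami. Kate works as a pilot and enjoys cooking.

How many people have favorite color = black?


Count: 1

1


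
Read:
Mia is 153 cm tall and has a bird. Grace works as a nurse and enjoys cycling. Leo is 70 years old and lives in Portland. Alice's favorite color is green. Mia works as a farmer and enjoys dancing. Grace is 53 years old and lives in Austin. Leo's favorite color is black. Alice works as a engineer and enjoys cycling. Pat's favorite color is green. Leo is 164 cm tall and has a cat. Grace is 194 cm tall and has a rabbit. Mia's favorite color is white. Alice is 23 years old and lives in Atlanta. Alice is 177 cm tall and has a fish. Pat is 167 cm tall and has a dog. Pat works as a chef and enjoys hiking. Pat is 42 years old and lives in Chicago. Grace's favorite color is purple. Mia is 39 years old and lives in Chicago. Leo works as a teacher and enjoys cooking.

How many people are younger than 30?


Filter: 1

1


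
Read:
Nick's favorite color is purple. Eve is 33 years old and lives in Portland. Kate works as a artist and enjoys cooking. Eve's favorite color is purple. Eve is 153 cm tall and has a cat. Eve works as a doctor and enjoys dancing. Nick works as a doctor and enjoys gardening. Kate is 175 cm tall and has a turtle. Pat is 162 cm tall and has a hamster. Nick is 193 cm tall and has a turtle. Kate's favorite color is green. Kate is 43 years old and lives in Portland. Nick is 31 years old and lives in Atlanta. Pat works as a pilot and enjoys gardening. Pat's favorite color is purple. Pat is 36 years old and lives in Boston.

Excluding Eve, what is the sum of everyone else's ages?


Sum (excluding Eve): 110

110


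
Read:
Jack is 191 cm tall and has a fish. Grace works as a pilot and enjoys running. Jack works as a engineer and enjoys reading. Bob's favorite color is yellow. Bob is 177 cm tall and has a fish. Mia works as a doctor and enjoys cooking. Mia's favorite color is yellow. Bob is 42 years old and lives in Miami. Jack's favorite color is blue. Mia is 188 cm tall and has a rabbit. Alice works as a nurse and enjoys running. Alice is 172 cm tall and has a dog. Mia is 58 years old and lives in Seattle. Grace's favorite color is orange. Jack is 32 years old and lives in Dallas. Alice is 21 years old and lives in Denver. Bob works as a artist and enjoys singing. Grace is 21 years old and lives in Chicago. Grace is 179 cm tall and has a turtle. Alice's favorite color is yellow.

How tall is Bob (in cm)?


Bob is 177 cm tall

177


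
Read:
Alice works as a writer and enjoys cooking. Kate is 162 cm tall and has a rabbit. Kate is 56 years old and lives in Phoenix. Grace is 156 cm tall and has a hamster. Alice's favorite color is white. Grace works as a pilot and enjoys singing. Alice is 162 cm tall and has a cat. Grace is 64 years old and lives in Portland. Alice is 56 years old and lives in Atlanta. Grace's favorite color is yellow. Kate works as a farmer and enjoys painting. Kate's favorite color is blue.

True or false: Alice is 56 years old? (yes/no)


Alice is actually 56. yes

yes
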